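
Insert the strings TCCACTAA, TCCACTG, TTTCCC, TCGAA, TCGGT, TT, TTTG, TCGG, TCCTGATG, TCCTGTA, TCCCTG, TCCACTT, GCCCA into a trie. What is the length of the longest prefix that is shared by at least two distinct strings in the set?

6

Look for the deepest trie node that still has at least two words in its subtree.
e.g. "TCCACTAA" and "TCCACTG" share the prefix "TCCACT" of length 6; no pair shares a longer one.
Longest shared-prefix length: 6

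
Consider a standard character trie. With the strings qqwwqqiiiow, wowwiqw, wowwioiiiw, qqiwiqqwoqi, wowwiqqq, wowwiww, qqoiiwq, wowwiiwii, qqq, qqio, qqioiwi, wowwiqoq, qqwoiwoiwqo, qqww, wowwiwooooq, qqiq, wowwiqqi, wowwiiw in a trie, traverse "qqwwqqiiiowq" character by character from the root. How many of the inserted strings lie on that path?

2

Check each prefix of "qqwwqqiiiowq" against the stored set — each match is an end-marker on the path.
Prefixes of the query that are stored words: "qqww", "qqwwqqiiiow"
Count: 2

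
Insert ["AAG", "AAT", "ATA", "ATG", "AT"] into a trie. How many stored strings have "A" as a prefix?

Traverse to the node for "A", then collect every word in that subtree.
Words under "A": AAG, AAT, AT, ATA, ATG
Count: 5

5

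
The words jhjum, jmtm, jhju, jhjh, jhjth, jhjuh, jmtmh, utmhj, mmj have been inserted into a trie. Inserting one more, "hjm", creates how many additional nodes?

"hjm" shares no prefix with any stored word, so all 3 characters open new nodes.
3 − 0 = 3 new nodes.

3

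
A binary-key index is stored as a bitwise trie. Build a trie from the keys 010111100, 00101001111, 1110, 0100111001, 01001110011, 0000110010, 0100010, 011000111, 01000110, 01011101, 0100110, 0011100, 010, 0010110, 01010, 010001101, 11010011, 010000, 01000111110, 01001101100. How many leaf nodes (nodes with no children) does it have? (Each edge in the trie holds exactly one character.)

16

A leaf is a node with no children — equivalently, the end of a word that is not a proper prefix of any other stored word.
Those words: "0000110010", "00101001111", "0010110", "0011100", "010000", "0100010", "010001101", "01000111110", "01001101100", "01001110011", "01010", "01011101", "010111100", "011000111", "11010011", "1110"
Leaf count: 16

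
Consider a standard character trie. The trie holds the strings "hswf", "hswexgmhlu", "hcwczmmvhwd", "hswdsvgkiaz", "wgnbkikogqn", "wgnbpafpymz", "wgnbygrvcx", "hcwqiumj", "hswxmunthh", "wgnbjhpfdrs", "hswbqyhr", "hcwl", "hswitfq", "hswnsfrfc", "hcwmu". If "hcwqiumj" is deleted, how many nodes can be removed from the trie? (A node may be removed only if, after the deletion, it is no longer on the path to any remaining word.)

5

After clearing the end-marker at "hcwqiumj", prune upward until reaching a node still needed by another word.
The suffix "qiumj" (5 nodes) is used only by "hcwqiumj"; the node for "hcw" still has the child "c", so pruning stops there.
Nodes removed: 5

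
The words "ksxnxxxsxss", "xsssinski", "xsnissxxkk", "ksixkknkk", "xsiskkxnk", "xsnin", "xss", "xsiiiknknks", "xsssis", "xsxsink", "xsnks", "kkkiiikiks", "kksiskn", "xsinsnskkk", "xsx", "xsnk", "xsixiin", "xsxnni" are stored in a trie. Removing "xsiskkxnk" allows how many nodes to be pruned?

Walk "xsiskkxnk" from the leaf back toward the root, removing each node that no remaining word uses.
The suffix "skkxnk" (6 nodes) is used only by "xsiskkxnk"; the node for "xsi" still has the child "i", so pruning stops there.
Nodes removed: 6

6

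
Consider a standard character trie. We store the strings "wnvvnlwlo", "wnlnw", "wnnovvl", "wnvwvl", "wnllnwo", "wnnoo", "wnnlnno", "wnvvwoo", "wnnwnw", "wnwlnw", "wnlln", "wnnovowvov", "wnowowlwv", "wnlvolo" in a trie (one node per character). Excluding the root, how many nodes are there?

55

Trace insertions, counting only characters that open a new branch:
  "wnvvnlwlo" → 9 new (w, n, v, v, n, l, w, l, o)
  "wnlnw" → prefix "wn" already present; 3 new (l, n, w)
  "wnnovvl" → prefix "wn" already present; 5 new (n, o, v, v, l)
  "wnvwvl" → prefix "wnv" already present; 3 new (w, v, l)
  "wnllnwo" → prefix "wnl" already present; 4 new (l, n, w, o)
  "wnnoo" → prefix "wnno" already present; 1 new (o)
  "wnnlnno" → prefix "wnn" already present; 4 new (l, n, n, o)
  "wnvvwoo" → prefix "wnvv" already present; 3 new (w, o, o)
  "wnnwnw" → prefix "wnn" already present; 3 new (w, n, w)
  "wnwlnw" → prefix "wn" already present; 4 new (w, l, n, w)
  "wnlln" → prefix "wnlln" already present; 0 new (none)
  "wnnovowvov" → prefix "wnnov" already present; 5 new (o, w, v, o, v)
  "wnowowlwv" → prefix "wn" already present; 7 new (o, w, o, w, l, w, v)
  "wnlvolo" → prefix "wnl" already present; 4 new (v, o, l, o)
Total nodes = 9 + 3 + 5 + 3 + 4 + 1 + 4 + 3 + 3 + 4 + 0 + 5 + 7 + 4 = 55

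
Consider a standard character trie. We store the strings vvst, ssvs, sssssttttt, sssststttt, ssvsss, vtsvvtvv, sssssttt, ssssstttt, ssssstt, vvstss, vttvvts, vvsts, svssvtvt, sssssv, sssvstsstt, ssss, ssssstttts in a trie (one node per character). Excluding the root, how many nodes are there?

54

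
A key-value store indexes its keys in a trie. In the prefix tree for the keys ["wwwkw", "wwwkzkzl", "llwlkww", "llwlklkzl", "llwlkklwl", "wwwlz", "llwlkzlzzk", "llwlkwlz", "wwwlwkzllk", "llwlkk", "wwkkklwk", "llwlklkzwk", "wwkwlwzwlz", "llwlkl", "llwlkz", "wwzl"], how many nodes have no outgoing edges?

Leaves are exactly the stored words that no other stored word extends.
Those words: "llwlkklwl", "llwlklkzl", "llwlklkzwk", "llwlkwlz", "llwlkww", "llwlkzlzzk", "wwkkklwk", "wwkwlwzwlz", "wwwkw", "wwwkzkzl", "wwwlwkzllk", "wwwlz", "wwzl"
Leaf count: 13

13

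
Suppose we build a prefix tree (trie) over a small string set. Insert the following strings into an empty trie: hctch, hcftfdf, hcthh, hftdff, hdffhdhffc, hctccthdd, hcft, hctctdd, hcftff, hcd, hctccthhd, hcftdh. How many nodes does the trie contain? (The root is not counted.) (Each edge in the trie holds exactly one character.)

40

Count nodes per top-level branch (shared prefixes stored once):
  'h'-branch (hcd, hcft, hcftdh, hcftfdf, hcftff, hctccthdd, hctccthhd, hctch, hctctdd, hcthh, hdffhdhffc, hftdff): 40 nodes
Sum: 40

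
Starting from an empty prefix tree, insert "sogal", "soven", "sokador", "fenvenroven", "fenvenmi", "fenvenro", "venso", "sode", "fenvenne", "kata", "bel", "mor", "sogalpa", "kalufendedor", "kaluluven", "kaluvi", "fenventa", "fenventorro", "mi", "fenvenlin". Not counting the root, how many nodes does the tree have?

Trace insertions, counting only characters that open a new branch:
  "sogal" → 5 new (s, o, g, a, l)
  "soven" → prefix "so" already present; 3 new (v, e, n)
  "sokador" → prefix "so" already present; 5 new (k, a, d, o, r)
  "fenvenroven" → 11 new (f, e, n, v, e, n, r, o, v, e, n)
  "fenvenmi" → prefix "fenven" already present; 2 new (m, i)
  "fenvenro" → prefix "fenvenro" already present; 0 new (none)
  "venso" → 5 new (v, e, n, s, o)
  "sode" → prefix "so" already present; 2 new (d, e)
  "fenvenne" → prefix "fenven" already present; 2 new (n, e)
  "kata" → 4 new (k, a, t, a)
  "bel" → 3 new (b, e, l)
  "mor" → 3 new (m, o, r)
  "sogalpa" → prefix "sogal" already present; 2 new (p, a)
  "kalufendedor" → prefix "ka" already present; 10 new (l, u, f, e, n, d, e, d, o, r)
  "kaluluven" → prefix "kalu" already present; 5 new (l, u, v, e, n)
  "kaluvi" → prefix "kalu" already present; 2 new (v, i)
  "fenventa" → prefix "fenven" already present; 2 new (t, a)
  "fenventorro" → prefix "fenvent" already present; 4 new (o, r, r, o)
  "mi" → prefix "m" already present; 1 new (i)
  "fenvenlin" → prefix "fenven" already present; 3 new (l, i, n)
Total nodes = 5 + 3 + 5 + 11 + 2 + 0 + 5 + 2 + 2 + 4 + 3 + 3 + 2 + 10 + 5 + 2 + 2 + 4 + 1 + 3 = 74

74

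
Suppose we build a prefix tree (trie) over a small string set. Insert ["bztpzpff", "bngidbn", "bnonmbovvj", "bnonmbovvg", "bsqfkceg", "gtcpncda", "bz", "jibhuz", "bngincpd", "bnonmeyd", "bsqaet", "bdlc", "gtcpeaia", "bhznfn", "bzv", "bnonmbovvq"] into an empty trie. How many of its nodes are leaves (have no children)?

15

A leaf is a node with no children — equivalently, the end of a word that is not a proper prefix of any other stored word.
Those words: "bdlc", "bhznfn", "bngidbn", "bngincpd", "bnonmbovvg", "bnonmbovvj", "bnonmbovvq", "bnonmeyd", "bsqaet", "bsqfkceg", "bztpzpff", "bzv", "gtcpeaia", "gtcpncda", "jibhuz"
Leaf count: 15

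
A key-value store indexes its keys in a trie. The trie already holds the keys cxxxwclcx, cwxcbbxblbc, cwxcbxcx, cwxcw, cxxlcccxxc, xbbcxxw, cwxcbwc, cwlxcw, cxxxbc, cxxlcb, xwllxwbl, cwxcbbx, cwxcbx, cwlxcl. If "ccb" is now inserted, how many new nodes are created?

Walking "ccb" from the root, the first 1 characters ("c") follow existing edges; "c" is the first miss.
New nodes needed: |"ccb"| − 1 = 3 − 1 = 2.

2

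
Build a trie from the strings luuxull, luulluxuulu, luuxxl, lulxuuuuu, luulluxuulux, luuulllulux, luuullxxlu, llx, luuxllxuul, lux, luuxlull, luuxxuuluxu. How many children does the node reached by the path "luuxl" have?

2

Walk "luuxl" from the root, arriving at one node.
Characters that immediately follow "luuxl" among the stored strings: {l, u}.
That node has 2 child edges.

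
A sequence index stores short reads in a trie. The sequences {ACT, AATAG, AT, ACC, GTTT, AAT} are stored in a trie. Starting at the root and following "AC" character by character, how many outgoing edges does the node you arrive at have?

Walk "AC" from the root, arriving at one node.
Distinct next characters after "AC": C, T.
That node has 2 child edges.

2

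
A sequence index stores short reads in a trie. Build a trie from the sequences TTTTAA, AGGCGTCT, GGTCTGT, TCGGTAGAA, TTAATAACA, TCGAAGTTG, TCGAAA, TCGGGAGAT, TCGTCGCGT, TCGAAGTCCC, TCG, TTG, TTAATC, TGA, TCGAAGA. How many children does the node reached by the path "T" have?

Follow the path "T" to its node, then look at its outgoing edges.
Distinct next characters after "T": C, G, T.
That node has 3 child edges.

3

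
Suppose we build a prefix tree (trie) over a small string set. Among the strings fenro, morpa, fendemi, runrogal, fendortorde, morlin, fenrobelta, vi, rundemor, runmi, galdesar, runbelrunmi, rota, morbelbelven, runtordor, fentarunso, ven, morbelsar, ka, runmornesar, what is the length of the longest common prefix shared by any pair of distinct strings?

The deepest shared node is where two words last agree before diverging.
e.g. "morbelbelven" and "morbelsar" share the prefix "morbel" of length 6; no pair shares a longer one.
Longest shared-prefix length: 6

6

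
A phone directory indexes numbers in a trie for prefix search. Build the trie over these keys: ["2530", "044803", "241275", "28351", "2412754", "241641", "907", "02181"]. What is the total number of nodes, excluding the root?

Trie structure (* marks end of a word):
(root)
├─ 0
│  ├─ 2
│  │  └─ 1
│  │     └─ 8
│  │        └─ 1 *
│  └─ 4
│     └─ 4
│        └─ 8
│           └─ 0
│              └─ 3 *
├─ 2
│  ├─ 4
│  │  └─ 1
│  │     ├─ 2
│  │     │  └─ 7
│  │     │     └─ 5 *
│  │     │        └─ 4 *
│  │     └─ 6
│  │        └─ 4
│  │           └─ 1 *
│  ├─ 5
│  │  └─ 3
│  │     └─ 0 *
│  └─ 8
│     └─ 3
│        └─ 5
│           └─ 1 *
└─ 9
   └─ 0
      └─ 7 *
Counting every labelled node above: 30.

30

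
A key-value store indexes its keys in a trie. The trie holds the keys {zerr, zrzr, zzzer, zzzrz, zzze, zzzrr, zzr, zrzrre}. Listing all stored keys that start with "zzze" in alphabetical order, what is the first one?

zzze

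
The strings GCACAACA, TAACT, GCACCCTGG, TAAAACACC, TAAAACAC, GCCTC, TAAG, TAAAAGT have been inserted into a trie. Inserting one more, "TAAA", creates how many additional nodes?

0

Every character of "TAAA" already lies on an existing path (it is a prefix of some stored word).
No new nodes are needed: 0.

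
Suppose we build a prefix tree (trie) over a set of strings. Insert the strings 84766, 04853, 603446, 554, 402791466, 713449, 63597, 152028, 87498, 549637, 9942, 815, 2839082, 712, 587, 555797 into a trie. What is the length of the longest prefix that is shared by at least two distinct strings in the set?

2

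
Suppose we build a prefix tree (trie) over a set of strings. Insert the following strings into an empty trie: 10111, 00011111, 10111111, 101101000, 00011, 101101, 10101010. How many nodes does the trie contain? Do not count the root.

Count nodes per top-level branch (shared prefixes stored once):
  '0'-branch (00011, 00011111): 8 nodes
  '1'-branch (10101010, 101101, 101101000, 10111, 10111111): 18 nodes
Sum: 26

26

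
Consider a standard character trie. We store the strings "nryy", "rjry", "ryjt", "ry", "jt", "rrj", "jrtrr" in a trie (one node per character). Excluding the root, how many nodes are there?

19

Insert word by word; a character creates a node only if that edge doesn't already exist:
  "nryy" → 4 new (n, r, y, y)
  "rjry" → 4 new (r, j, r, y)
  "ryjt" → prefix "r" already present; 3 new (y, j, t)
  "ry" → prefix "ry" already present; 0 new (none)
  "jt" → 2 new (j, t)
  "rrj" → prefix "r" already present; 2 new (r, j)
  "jrtrr" → prefix "j" already present; 4 new (r, t, r, r)
Total nodes = 4 + 4 + 3 + 0 + 2 + 2 + 4 = 19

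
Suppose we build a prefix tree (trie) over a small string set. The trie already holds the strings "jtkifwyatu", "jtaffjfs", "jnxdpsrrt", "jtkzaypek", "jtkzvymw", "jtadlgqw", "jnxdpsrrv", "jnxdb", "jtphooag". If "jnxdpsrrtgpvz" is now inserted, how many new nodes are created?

"jnxdpsrrt" is already a path in the trie; the remaining "gpvz" must be added.
New nodes needed: |"jnxdpsrrtgpvz"| − 9 = 13 − 9 = 4.

4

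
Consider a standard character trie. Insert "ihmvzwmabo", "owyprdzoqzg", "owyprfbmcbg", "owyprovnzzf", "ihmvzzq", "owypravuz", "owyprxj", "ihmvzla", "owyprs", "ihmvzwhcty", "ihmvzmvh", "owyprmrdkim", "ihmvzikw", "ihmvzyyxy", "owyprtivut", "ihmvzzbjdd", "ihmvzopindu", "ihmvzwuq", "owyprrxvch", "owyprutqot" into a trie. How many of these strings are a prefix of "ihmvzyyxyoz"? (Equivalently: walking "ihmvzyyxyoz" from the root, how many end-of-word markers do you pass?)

1

Walk "ihmvzyyxyoz" from the root; an end-of-word marker is hit whenever a stored word is a prefix of "ihmvzyyxyoz".
Prefixes of the query that are stored words: "ihmvzyyxy"
Count: 1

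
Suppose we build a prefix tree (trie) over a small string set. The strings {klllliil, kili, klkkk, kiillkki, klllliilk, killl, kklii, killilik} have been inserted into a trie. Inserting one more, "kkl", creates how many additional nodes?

0

"kkl" is already a full path in the trie; only an end-marker is added.
No new nodes are needed: 0.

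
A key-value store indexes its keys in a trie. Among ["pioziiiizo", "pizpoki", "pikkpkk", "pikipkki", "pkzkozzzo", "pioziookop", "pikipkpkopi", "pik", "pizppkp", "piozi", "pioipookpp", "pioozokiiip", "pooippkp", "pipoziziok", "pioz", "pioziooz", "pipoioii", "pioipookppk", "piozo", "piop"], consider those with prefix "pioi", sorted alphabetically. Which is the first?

pioipookpp

DFS of the "pioi" subtree visits, in order: "pioipookpp", "pioipookppk"
The 1st is pioipookpp.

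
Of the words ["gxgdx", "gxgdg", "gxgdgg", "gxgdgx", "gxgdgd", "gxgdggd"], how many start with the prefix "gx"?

6

Filter for entries beginning with "gx":
Words under "gx": gxgdg, gxgdgd, gxgdgg, gxgdggd, gxgdgx, gxgdx
Count: 6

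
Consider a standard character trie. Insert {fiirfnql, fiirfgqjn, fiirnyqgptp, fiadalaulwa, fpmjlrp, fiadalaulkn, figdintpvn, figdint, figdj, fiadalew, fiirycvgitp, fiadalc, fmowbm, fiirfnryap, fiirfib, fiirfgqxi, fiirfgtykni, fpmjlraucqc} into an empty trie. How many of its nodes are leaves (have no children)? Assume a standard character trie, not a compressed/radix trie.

17

A leaf is a node with no children — equivalently, the end of a word that is not a proper prefix of any other stored word.
Those words: "fiadalaulkn", "fiadalaulwa", "fiadalc", "fiadalew", "figdintpvn", "figdj", "fiirfgqjn", "fiirfgqxi", "fiirfgtykni", "fiirfib", "fiirfnql", "fiirfnryap", "fiirnyqgptp", "fiirycvgitp", "fmowbm", "fpmjlraucqc", "fpmjlrp"
Leaf count: 17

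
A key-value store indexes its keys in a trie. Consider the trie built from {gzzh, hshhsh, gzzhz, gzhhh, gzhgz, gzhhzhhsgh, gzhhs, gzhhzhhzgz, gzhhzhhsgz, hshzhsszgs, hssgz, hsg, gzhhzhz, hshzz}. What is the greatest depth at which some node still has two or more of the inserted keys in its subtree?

9

Equivalently: take the maximum, over all pairs, of their longest common prefix length.
"gzhhzhhsgh" and "gzhhzhhsgz" agree on "gzhhzhhsg" (9 characters) before diverging; nothing deeper is shared.
Longest shared-prefix length: 9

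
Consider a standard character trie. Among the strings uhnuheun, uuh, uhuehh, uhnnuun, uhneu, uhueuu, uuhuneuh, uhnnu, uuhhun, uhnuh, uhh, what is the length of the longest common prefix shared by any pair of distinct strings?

The deepest shared node is where two words last agree before diverging.
e.g. "uhnnu" and "uhnnuun" share the prefix "uhnnu" of length 5; no pair shares a longer one.
Longest shared-prefix length: 5

5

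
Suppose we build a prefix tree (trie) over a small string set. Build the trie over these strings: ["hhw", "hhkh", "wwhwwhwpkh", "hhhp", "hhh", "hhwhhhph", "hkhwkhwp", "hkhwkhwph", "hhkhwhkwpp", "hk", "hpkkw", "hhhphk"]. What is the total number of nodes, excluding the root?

Trace insertions, counting only characters that open a new branch:
  "hhw" → 3 new (h, h, w)
  "hhkh" → prefix "hh" already present; 2 new (k, h)
  "wwhwwhwpkh" → 10 new (w, w, h, w, w, h, w, p, k, h)
  "hhhp" → prefix "hh" already present; 2 new (h, p)
  "hhh" → prefix "hhh" already present; 0 new (none)
  "hhwhhhph" → prefix "hhw" already present; 5 new (h, h, h, p, h)
  "hkhwkhwp" → prefix "h" already present; 7 new (k, h, w, k, h, w, p)
  "hkhwkhwph" → prefix "hkhwkhwp" already present; 1 new (h)
  "hhkhwhkwpp" → prefix "hhkh" already present; 6 new (w, h, k, w, p, p)
  "hk" → prefix "hk" already present; 0 new (none)
  "hpkkw" → prefix "h" already present; 4 new (p, k, k, w)
  "hhhphk" → prefix "hhhp" already present; 2 new (h, k)
Total nodes = 3 + 2 + 10 + 2 + 0 + 5 + 7 + 1 + 6 + 0 + 4 + 2 = 42

42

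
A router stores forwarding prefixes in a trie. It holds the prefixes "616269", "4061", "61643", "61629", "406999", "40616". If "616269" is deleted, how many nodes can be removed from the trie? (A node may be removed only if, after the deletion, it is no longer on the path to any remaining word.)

2

A node on "616269"'s path can go only if nothing else ends at it or branches off below it.
The suffix "69" (2 nodes) is used only by "616269"; the node for "6162" still has the child "9", so pruning stops there.
Nodes removed: 2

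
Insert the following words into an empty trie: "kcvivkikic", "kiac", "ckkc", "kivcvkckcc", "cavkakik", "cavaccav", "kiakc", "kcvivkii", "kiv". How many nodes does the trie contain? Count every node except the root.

Count nodes per top-level branch (shared prefixes stored once):
  'c'-branch (cavaccav, cavkakik, ckkc): 16 nodes
  'k'-branch (kcvivkii, kcvivkikic, kiac, kiakc, kiv, kivcvkckcc): 24 nodes
Sum: 40

40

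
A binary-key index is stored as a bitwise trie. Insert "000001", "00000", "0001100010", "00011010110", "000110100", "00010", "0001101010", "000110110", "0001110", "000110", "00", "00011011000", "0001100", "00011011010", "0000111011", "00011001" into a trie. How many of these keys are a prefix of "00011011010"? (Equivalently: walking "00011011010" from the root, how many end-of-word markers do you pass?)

Traverse "00011011010" character by character; count nodes along the way that are marked as word ends.
Prefixes of the query that are stored words: "00", "000110", "000110110", "00011011010"
Count: 4

4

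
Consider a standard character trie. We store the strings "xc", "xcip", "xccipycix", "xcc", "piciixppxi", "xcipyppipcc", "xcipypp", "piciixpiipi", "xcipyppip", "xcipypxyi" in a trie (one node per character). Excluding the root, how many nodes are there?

35

Insert word by word; a character creates a node only if that edge doesn't already exist:
  "xc" → 2 new (x, c)
  "xcip" → prefix "xc" already present; 2 new (i, p)
  "xccipycix" → prefix "xc" already present; 7 new (c, i, p, y, c, i, x)
  "xcc" → prefix "xcc" already present; 0 new (none)
  "piciixppxi" → 10 new (p, i, c, i, i, x, p, p, x, i)
  "xcipyppipcc" → prefix "xcip" already present; 7 new (y, p, p, i, p, c, c)
  "xcipypp" → prefix "xcipypp" already present; 0 new (none)
  "piciixpiipi" → prefix "piciixp" already present; 4 new (i, i, p, i)
  "xcipyppip" → prefix "xcipyppip" already present; 0 new (none)
  "xcipypxyi" → prefix "xcipyp" already present; 3 new (x, y, i)
Total nodes = 2 + 2 + 7 + 0 + 10 + 7 + 0 + 4 + 0 + 3 = 35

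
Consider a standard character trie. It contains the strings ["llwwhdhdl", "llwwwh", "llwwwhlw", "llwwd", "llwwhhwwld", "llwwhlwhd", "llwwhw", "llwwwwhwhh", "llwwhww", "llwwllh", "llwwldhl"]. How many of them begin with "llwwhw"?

Traverse to the node for "llwwhw", then collect every word in that subtree.
Words under "llwwhw": llwwhw, llwwhww
Count: 2

2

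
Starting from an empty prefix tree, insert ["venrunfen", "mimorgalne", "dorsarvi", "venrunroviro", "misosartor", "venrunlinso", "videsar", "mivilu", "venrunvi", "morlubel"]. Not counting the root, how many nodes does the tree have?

For each word, the new-node count is its length minus the longest prefix already in the trie:
  "venrunfen" → 9 new (v, e, n, r, u, n, f, e, n)
  "mimorgalne" → 10 new (m, i, m, o, r, g, a, l, n, e)
  "dorsarvi" → 8 new (d, o, r, s, a, r, v, i)
  "venrunroviro" → prefix "venrun" already present; 6 new (r, o, v, i, r, o)
  "misosartor" → prefix "mi" already present; 8 new (s, o, s, a, r, t, o, r)
  "venrunlinso" → prefix "venrun" already present; 5 new (l, i, n, s, o)
  "videsar" → prefix "v" already present; 6 new (i, d, e, s, a, r)
  "mivilu" → prefix "mi" already present; 4 new (v, i, l, u)
  "venrunvi" → prefix "venrun" already present; 2 new (v, i)
  "morlubel" → prefix "m" already present; 7 new (o, r, l, u, b, e, l)
Total nodes = 9 + 10 + 8 + 6 + 8 + 5 + 6 + 4 + 2 + 7 = 65

65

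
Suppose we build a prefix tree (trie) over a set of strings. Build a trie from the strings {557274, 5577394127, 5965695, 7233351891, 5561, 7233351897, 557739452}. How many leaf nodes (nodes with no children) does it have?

A leaf is a node with no children — equivalently, the end of a word that is not a proper prefix of any other stored word.
Those words: "5561", "557274", "5577394127", "557739452", "5965695", "7233351891", "7233351897"
Leaf count: 7

7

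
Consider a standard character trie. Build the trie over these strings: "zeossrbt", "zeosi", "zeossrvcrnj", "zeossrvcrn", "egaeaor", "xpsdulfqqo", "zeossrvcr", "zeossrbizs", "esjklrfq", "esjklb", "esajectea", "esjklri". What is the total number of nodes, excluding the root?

50

Insert word by word; a character creates a node only if that edge doesn't already exist:
  "zeossrbt" → 8 new (z, e, o, s, s, r, b, t)
  "zeosi" → prefix "zeos" already present; 1 new (i)
  "zeossrvcrnj" → prefix "zeossr" already present; 5 new (v, c, r, n, j)
  "zeossrvcrn" → prefix "zeossrvcrn" already present; 0 new (none)
  "egaeaor" → 7 new (e, g, a, e, a, o, r)
  "xpsdulfqqo" → 10 new (x, p, s, d, u, l, f, q, q, o)
  "zeossrvcr" → prefix "zeossrvcr" already present; 0 new (none)
  "zeossrbizs" → prefix "zeossrb" already present; 3 new (i, z, s)
  "esjklrfq" → prefix "e" already present; 7 new (s, j, k, l, r, f, q)
  "esjklb" → prefix "esjkl" already present; 1 new (b)
  "esajectea" → prefix "es" already present; 7 new (a, j, e, c, t, e, a)
  "esjklri" → prefix "esjklr" already present; 1 new (i)
Total nodes = 8 + 1 + 5 + 0 + 7 + 10 + 0 + 3 + 7 + 1 + 7 + 1 = 50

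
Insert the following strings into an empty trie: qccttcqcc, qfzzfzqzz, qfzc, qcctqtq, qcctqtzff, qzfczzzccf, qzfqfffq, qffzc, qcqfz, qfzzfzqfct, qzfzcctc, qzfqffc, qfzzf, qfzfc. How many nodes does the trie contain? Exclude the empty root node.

Trace insertions, counting only characters that open a new branch:
  "qccttcqcc" → 9 new (q, c, c, t, t, c, q, c, c)
  "qfzzfzqzz" → prefix "q" already present; 8 new (f, z, z, f, z, q, z, z)
  "qfzc" → prefix "qfz" already present; 1 new (c)
  "qcctqtq" → prefix "qcct" already present; 3 new (q, t, q)
  "qcctqtzff" → prefix "qcctqt" already present; 3 new (z, f, f)
  "qzfczzzccf" → prefix "q" already present; 9 new (z, f, c, z, z, z, c, c, f)
  "qzfqfffq" → prefix "qzf" already present; 5 new (q, f, f, f, q)
  "qffzc" → prefix "qf" already present; 3 new (f, z, c)
  "qcqfz" → prefix "qc" already present; 3 new (q, f, z)
  "qfzzfzqfct" → prefix "qfzzfzq" already present; 3 new (f, c, t)
  "qzfzcctc" → prefix "qzf" already present; 5 new (z, c, c, t, c)
  "qzfqffc" → prefix "qzfqff" already present; 1 new (c)
  "qfzzf" → prefix "qfzzf" already present; 0 new (none)
  "qfzfc" → prefix "qfz" already present; 2 new (f, c)
Total nodes = 9 + 8 + 1 + 3 + 3 + 9 + 5 + 3 + 3 + 3 + 5 + 1 + 0 + 2 = 55

55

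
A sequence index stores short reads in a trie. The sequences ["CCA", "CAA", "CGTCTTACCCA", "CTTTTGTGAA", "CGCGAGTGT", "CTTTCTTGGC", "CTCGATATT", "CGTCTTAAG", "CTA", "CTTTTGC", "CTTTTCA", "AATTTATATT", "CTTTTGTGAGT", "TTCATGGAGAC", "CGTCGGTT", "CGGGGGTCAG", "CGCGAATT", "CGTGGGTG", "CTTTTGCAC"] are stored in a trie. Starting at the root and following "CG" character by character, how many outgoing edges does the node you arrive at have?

Walk "CG" from the root, arriving at one node.
Distinct next characters after "CG": C, G, T.
That node has 3 child edges.

3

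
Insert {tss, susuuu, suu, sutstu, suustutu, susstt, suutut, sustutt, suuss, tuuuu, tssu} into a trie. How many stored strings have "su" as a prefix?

Walk to "su"; the words in its subtree are exactly those with that prefix.
Matches: "susstt", "sustutt", "susuuu", "sutstu", "suu", "suuss", "suustutu", "suutut"
Count: 8

8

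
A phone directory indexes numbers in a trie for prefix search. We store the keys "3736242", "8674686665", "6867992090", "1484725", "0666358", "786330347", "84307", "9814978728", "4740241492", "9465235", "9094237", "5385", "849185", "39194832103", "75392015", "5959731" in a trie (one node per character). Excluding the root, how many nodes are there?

Trace insertions, counting only characters that open a new branch:
  "3736242" → 7 new (3, 7, 3, 6, 2, 4, 2)
  "8674686665" → 10 new (8, 6, 7, 4, 6, 8, 6, 6, 6, 5)
  "6867992090" → 10 new (6, 8, 6, 7, 9, 9, 2, 0, 9, 0)
  "1484725" → 7 new (1, 4, 8, 4, 7, 2, 5)
  "0666358" → 7 new (0, 6, 6, 6, 3, 5, 8)
  "786330347" → 9 new (7, 8, 6, 3, 3, 0, 3, 4, 7)
  "84307" → prefix "8" already present; 4 new (4, 3, 0, 7)
  "9814978728" → 10 new (9, 8, 1, 4, 9, 7, 8, 7, 2, 8)
  "4740241492" → 10 new (4, 7, 4, 0, 2, 4, 1, 4, 9, 2)
  "9465235" → prefix "9" already present; 6 new (4, 6, 5, 2, 3, 5)
  "9094237" → prefix "9" already present; 6 new (0, 9, 4, 2, 3, 7)
  "5385" → 4 new (5, 3, 8, 5)
  "849185" → prefix "84" already present; 4 new (9, 1, 8, 5)
  "39194832103" → prefix "3" already present; 10 new (9, 1, 9, 4, 8, 3, 2, 1, 0, 3)
  "75392015" → prefix "7" already present; 7 new (5, 3, 9, 2, 0, 1, 5)
  "5959731" → prefix "5" already present; 6 new (9, 5, 9, 7, 3, 1)
Total nodes = 7 + 10 + 10 + 7 + 7 + 9 + 4 + 10 + 10 + 6 + 6 + 4 + 4 + 10 + 7 + 6 = 117

117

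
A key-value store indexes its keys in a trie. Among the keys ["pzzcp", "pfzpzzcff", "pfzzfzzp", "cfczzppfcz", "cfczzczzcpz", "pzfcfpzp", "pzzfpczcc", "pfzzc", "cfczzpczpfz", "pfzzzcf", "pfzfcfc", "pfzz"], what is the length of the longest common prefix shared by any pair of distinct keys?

6

Equivalently: take the maximum, over all pairs, of their longest common prefix length.
"cfczzpczpfz" and "cfczzppfcz" agree on "cfczzp" (6 characters) before diverging; nothing deeper is shared.
Longest shared-prefix length: 6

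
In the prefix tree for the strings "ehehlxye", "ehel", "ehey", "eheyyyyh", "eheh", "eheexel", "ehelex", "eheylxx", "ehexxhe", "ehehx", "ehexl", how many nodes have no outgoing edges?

8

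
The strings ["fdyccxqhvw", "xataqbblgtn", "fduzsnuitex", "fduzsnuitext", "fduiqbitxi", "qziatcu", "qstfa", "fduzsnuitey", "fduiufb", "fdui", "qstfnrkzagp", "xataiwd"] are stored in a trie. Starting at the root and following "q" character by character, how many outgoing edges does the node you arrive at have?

Walk "q" from the root, arriving at one node.
Distinct next characters after "q": s, z.
That node has 2 child edges.

2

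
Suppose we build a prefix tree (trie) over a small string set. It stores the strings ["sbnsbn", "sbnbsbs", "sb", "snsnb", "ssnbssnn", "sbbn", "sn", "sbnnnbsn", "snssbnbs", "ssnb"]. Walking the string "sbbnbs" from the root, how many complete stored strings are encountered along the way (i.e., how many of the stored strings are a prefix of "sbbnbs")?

Walk "sbbnbs" from the root; an end-of-word marker is hit whenever a stored word is a prefix of "sbbnbs".
Prefixes of the query that are stored words: "sb", "sbbn"
Count: 2

2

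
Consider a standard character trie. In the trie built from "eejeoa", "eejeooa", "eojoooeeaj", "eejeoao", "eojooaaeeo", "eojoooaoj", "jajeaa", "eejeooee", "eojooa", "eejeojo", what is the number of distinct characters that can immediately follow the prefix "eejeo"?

3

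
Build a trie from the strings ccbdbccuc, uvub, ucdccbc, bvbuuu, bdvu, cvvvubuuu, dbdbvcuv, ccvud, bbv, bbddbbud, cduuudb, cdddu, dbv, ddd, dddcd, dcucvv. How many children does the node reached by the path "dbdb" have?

1

Follow the path "dbdb" to its node, then look at its outgoing edges.
Distinct next characters after "dbdb": v.
That node has 1 child edge.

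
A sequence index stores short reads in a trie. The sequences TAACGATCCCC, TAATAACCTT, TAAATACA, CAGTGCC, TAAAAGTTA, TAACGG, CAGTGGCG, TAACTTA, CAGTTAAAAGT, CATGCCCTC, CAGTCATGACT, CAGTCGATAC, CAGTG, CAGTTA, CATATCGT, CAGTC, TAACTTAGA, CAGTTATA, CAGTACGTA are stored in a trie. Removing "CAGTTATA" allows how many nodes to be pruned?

2

Walk "CAGTTATA" from the leaf back toward the root, removing each node that no remaining word uses.
The suffix "TA" (2 nodes) is used only by "CAGTTATA"; the node for "CAGTTA" still has the child "A", so pruning stops there.
Nodes removed: 2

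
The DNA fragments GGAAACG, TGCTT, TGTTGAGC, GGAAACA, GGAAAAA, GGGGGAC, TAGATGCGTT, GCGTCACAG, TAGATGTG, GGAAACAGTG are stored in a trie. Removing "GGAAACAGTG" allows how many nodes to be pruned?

A node on "GGAAACAGTG"'s path can go only if nothing else ends at it or branches off below it.
The suffix "GTG" (3 nodes) is used only by "GGAAACAGTG"; "GGAAACA" is itself a stored word, so pruning stops there.
Nodes removed: 3

3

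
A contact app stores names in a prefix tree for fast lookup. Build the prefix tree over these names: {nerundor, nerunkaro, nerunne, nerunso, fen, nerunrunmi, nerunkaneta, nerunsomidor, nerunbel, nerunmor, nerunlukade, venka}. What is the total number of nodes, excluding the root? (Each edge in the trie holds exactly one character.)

50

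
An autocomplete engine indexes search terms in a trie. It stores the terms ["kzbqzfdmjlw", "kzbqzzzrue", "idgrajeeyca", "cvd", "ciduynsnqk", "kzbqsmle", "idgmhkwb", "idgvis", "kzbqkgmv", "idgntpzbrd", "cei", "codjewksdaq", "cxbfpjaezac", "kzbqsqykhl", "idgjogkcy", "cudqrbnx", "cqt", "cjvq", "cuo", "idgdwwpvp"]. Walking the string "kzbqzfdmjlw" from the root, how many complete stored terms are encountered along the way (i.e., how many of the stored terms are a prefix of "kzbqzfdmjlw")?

Check each prefix of "kzbqzfdmjlw" against the stored set — each match is an end-marker on the path.
Prefixes of the query that are stored words: "kzbqzfdmjlw"
Count: 1

1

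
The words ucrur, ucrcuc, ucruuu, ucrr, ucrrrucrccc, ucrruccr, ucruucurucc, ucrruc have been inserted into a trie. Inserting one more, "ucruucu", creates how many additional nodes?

0

Every character of "ucruucu" already lies on an existing path (it is a prefix of some stored word).
No new nodes are needed: 0.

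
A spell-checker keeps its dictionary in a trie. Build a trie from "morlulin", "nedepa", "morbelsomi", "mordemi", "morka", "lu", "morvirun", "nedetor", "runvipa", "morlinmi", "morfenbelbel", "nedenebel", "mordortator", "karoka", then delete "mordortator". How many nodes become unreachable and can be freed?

After clearing the end-marker at "mordortator", prune upward until reaching a node still needed by another word.
The suffix "ortator" (7 nodes) is used only by "mordortator"; the node for "mord" still has the child "e", so pruning stops there.
Nodes removed: 7

7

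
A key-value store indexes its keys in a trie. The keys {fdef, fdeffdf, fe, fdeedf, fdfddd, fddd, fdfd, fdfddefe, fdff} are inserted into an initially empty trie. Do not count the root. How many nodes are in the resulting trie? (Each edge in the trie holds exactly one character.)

Insert word by word; a character creates a node only if that edge doesn't already exist:
  "fdef" → 4 new (f, d, e, f)
  "fdeffdf" → prefix "fdef" already present; 3 new (f, d, f)
  "fe" → prefix "f" already present; 1 new (e)
  "fdeedf" → prefix "fde" already present; 3 new (e, d, f)
  "fdfddd" → prefix "fd" already present; 4 new (f, d, d, d)
  "fddd" → prefix "fd" already present; 2 new (d, d)
  "fdfd" → prefix "fdfd" already present; 0 new (none)
  "fdfddefe" → prefix "fdfdd" already present; 3 new (e, f, e)
  "fdff" → prefix "fdf" already present; 1 new (f)
Total nodes = 4 + 3 + 1 + 3 + 4 + 2 + 0 + 3 + 1 = 21

21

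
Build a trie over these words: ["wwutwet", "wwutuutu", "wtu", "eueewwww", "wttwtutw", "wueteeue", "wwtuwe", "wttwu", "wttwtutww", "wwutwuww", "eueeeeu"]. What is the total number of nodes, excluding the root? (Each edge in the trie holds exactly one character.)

Count nodes per top-level branch (shared prefixes stored once):
  'e'-branch (eueeeeu, eueewwww): 11 nodes
  'w'-branch (wttwtutw, wttwtutww, wttwu, wtu, wueteeue, wwtuwe, wwutuutu, wwutwet, wwutwuww): 35 nodes
Sum: 46

46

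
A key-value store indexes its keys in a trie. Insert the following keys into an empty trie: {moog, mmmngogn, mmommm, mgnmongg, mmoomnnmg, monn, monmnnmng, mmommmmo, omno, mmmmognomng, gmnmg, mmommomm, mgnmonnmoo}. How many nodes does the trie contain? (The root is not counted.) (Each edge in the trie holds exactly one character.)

62

Count nodes per top-level branch (shared prefixes stored once):
  'g'-branch (gmnmg): 5 nodes
  'm'-branch (mgnmongg, mgnmonnmoo, mmmmognomng, mmmngogn, mmommm, mmommmmo, mmommomm, mmoomnnmg, monmnnmng, monn, moog): 53 nodes
  'o'-branch (omno): 4 nodes
Sum: 62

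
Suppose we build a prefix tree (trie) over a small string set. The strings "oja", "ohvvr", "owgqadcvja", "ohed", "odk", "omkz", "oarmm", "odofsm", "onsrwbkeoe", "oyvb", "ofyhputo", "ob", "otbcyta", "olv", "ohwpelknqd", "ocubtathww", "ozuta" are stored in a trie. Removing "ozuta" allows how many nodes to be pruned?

A node on "ozuta"'s path can go only if nothing else ends at it or branches off below it.
The suffix "zuta" (4 nodes) is used only by "ozuta"; the node for "o" still has the child "j", so pruning stops there.
Nodes removed: 4

4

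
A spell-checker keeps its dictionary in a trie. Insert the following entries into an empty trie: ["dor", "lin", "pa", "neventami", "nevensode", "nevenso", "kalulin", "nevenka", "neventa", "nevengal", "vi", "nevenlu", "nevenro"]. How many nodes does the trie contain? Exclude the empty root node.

39

Count nodes per top-level branch (shared prefixes stored once):
  'd'-branch (dor): 3 nodes
  'k'-branch (kalulin): 7 nodes
  'l'-branch (lin): 3 nodes
  'n'-branch (nevengal, nevenka, nevenlu, nevenro, nevenso, nevensode, neventa, neventami): 22 nodes
  'p'-branch (pa): 2 nodes
  'v'-branch (vi): 2 nodes
Sum: 39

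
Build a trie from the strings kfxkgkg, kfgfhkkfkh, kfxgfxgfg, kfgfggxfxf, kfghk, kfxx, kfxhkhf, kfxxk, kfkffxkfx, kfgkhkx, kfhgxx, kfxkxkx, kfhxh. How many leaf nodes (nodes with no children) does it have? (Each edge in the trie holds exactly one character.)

12

Leaves are exactly the stored words that no other stored word extends.
Those words: "kfgfggxfxf", "kfgfhkkfkh", "kfghk", "kfgkhkx", "kfhgxx", "kfhxh", "kfkffxkfx", "kfxgfxgfg", "kfxhkhf", "kfxkgkg", "kfxkxkx", "kfxxk"
Leaf count: 12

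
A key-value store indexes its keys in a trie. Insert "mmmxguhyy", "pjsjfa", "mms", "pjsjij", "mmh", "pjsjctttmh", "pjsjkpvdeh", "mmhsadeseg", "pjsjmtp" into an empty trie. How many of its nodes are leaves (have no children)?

Leaves are exactly the stored words that no other stored word extends.
Those words: "mmhsadeseg", "mmmxguhyy", "mms", "pjsjctttmh", "pjsjfa", "pjsjij", "pjsjkpvdeh", "pjsjmtp"
Leaf count: 8

8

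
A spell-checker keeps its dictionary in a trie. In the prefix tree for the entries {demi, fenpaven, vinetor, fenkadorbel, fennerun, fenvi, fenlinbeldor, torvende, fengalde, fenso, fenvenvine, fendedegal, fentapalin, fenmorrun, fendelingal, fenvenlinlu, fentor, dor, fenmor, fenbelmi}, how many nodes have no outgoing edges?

19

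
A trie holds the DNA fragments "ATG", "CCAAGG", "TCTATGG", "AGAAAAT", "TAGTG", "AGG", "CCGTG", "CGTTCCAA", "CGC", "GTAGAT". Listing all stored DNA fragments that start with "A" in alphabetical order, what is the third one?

Filter for "A…" and sort: "AGAAAAT", "AGG", "ATG"
The 3rd is ATG.

ATG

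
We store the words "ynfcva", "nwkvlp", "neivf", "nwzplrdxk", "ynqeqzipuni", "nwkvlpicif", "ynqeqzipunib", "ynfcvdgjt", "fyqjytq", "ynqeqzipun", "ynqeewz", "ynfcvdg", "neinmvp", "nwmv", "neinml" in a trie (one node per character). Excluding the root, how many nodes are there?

Insert word by word; a character creates a node only if that edge doesn't already exist:
  "ynfcva" → 6 new (y, n, f, c, v, a)
  "nwkvlp" → 6 new (n, w, k, v, l, p)
  "neivf" → prefix "n" already present; 4 new (e, i, v, f)
  "nwzplrdxk" → prefix "nw" already present; 7 new (z, p, l, r, d, x, k)
  "ynqeqzipuni" → prefix "yn" already present; 9 new (q, e, q, z, i, p, u, n, i)
  "nwkvlpicif" → prefix "nwkvlp" already present; 4 new (i, c, i, f)
  "ynqeqzipunib" → prefix "ynqeqzipuni" already present; 1 new (b)
  "ynfcvdgjt" → prefix "ynfcv" already present; 4 new (d, g, j, t)
  "fyqjytq" → 7 new (f, y, q, j, y, t, q)
  "ynqeqzipun" → prefix "ynqeqzipun" already present; 0 new (none)
  "ynqeewz" → prefix "ynqe" already present; 3 new (e, w, z)
  "ynfcvdg" → prefix "ynfcvdg" already present; 0 new (none)
  "neinmvp" → prefix "nei" already present; 4 new (n, m, v, p)
  "nwmv" → prefix "nw" already present; 2 new (m, v)
  "neinml" → prefix "neinm" already present; 1 new (l)
Total nodes = 6 + 6 + 4 + 7 + 9 + 4 + 1 + 4 + 7 + 0 + 3 + 0 + 4 + 2 + 1 = 58

58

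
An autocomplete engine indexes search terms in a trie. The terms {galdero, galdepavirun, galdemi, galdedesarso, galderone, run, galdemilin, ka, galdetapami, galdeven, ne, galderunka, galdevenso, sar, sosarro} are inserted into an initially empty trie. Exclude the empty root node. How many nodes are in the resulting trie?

59

Insert word by word; a character creates a node only if that edge doesn't already exist:
  "galdero" → 7 new (g, a, l, d, e, r, o)
  "galdepavirun" → prefix "galde" already present; 7 new (p, a, v, i, r, u, n)
  "galdemi" → prefix "galde" already present; 2 new (m, i)
  "galdedesarso" → prefix "galde" already present; 7 new (d, e, s, a, r, s, o)
  "galderone" → prefix "galdero" already present; 2 new (n, e)
  "run" → 3 new (r, u, n)
  "galdemilin" → prefix "galdemi" already present; 3 new (l, i, n)
  "ka" → 2 new (k, a)
  "galdetapami" → prefix "galde" already present; 6 new (t, a, p, a, m, i)
  "galdeven" → prefix "galde" already present; 3 new (v, e, n)
  "ne" → 2 new (n, e)
  "galderunka" → prefix "galder" already present; 4 new (u, n, k, a)
  "galdevenso" → prefix "galdeven" already present; 2 new (s, o)
  "sar" → 3 new (s, a, r)
  "sosarro" → prefix "s" already present; 6 new (o, s, a, r, r, o)
Total nodes = 7 + 7 + 2 + 7 + 2 + 3 + 3 + 2 + 6 + 3 + 2 + 4 + 2 + 3 + 6 = 59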